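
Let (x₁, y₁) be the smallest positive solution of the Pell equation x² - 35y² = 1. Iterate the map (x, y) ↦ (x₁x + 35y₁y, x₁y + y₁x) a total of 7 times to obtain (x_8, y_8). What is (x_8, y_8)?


Step 1: Find the fundamental solution (x₁, y₁) of x² - 35y² = 1.
  Expand √35 as a continued fraction. a₀ = ⌊√35⌋ = 5; iterate m_{k+1} = d_k·a_k − m_k, d_{k+1} = (35 − m_{k+1}²)/d_k, a_{k+1} = ⌊(a₀ + m_{k+1})/d_{k+1}⌋ (starting m₀ = 0, d₀ = 1), with convergents p_k = a_k·p_{k-1} + p_{k-2}, q_k = a_k·q_{k-1} + q_{k-2} (p₋₁ = 1, q₋₁ = 0):
  k = 0: a₀ = 5; p₀/q₀ = 5/1; p₀² − 35·q₀² = 25 − 35 = -10.
  k = 1: m = 5, d = 10, a = ⌊(5 + 5)/10⌋ = 1; p/q = (1·5 + 1)/(1·1 + 0) = 6/1; p² − 35·q² = 36 − 35 = 1.
  The first convergent with p² − 35·q² = 1 gives the fundamental solution (x₁, y₁) = (6, 1).
Step 2: Apply the recurrence (x_{n+1}, y_{n+1}) = (x₁x_n + 35y₁y_n, x₁y_n + y₁x_n) repeatedly.
  From (x_1, y_1) = (6, 1): x_2 = 6·6 + 35·1·1 = 71; y_2 = 6·1 + 1·6 = 12.
  From (x_2, y_2) = (71, 12): x_3 = 6·71 + 35·1·12 = 846; y_3 = 6·12 + 1·71 = 143.
  From (x_3, y_3) = (846, 143): x_4 = 6·846 + 35·1·143 = 10081; y_4 = 6·143 + 1·846 = 1704.
  From (x_4, y_4) = (10081, 1704): x_5 = 6·10081 + 35·1·1704 = 120126; y_5 = 6·1704 + 1·10081 = 20305.
  From (x_5, y_5) = (120126, 20305): x_6 = 6·120126 + 35·1·20305 = 1431431; y_6 = 6·20305 + 1·120126 = 241956.
  From (x_6, y_6) = (1431431, 241956): x_7 = 6·1431431 + 35·1·241956 = 17057046; y_7 = 6·241956 + 1·1431431 = 2883167.
  From (x_7, y_7) = (17057046, 2883167): x_8 = 6·17057046 + 35·1·2883167 = 203253121; y_8 = 6·2883167 + 1·17057046 = 34356048.
Step 3: Verify x_8² - 35·y_8² = 41311831196240641 - 41311831196240640 = 1 (should be 1). ✓

(x_1, y_1) = (6, 1); (x_8, y_8) = (203253121, 34356048).


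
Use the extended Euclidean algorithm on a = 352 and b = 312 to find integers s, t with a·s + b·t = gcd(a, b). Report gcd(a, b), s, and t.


Euclidean algorithm on (352, 312) — divide until remainder is 0:
  352 = 1 · 312 + 40
  312 = 7 · 40 + 32
  40 = 1 · 32 + 8
  32 = 4 · 8 + 0
gcd(352, 312) = 8.
Track Bezout coefficients alongside the remainders: start with r₀ = 352 = a·1 + b·0 (s = 1, t = 0) and r₁ = 312 = a·0 + b·1 (s = 0, t = 1); each new remainder r_{k+1} = r_{k-1} − q_k·r_k inherits s_{k+1} = s_{k-1} − q_k·s_k, t_{k+1} = t_{k-1} − q_k·t_k, so r_k = a·s_k + b·t_k at every step:
  q = 1: r = 40, s = 1 − 1·0 = 1, t = 0 − 1·1 = -1  (check: 352·1 + 312·(-1) = 40)
  q = 7: r = 32, s = 0 − 7·1 = -7, t = 1 − 7·(-1) = 8  (check: 352·(-7) + 312·8 = 32)
  q = 1: r = 8, s = 1 − 1·(-7) = 8, t = -1 − 1·8 = -9  (check: 352·8 + 312·(-9) = 8)
The row with r = 8 (the gcd) gives the Bezout coefficients s = 8, t = -9.
Result: 352 · (8) + 312 · (-9) = 8.

gcd(352, 312) = 8; s = 8, t = -9 (check: 352·8 + 312·(-9) = 8).


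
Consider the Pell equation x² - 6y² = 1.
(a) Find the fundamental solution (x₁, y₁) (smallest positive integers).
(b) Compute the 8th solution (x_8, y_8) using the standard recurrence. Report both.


Step 1: Find the fundamental solution (x₁, y₁) of x² - 6y² = 1.
  Expand √6 as a continued fraction. a₀ = ⌊√6⌋ = 2; iterate m_{k+1} = d_k·a_k − m_k, d_{k+1} = (6 − m_{k+1}²)/d_k, a_{k+1} = ⌊(a₀ + m_{k+1})/d_{k+1}⌋ (starting m₀ = 0, d₀ = 1), with convergents p_k = a_k·p_{k-1} + p_{k-2}, q_k = a_k·q_{k-1} + q_{k-2} (p₋₁ = 1, q₋₁ = 0):
  k = 0: a₀ = 2; p₀/q₀ = 2/1; p₀² − 6·q₀² = 4 − 6 = -2.
  k = 1: m = 2, d = 2, a = ⌊(2 + 2)/2⌋ = 2; p/q = (2·2 + 1)/(2·1 + 0) = 5/2; p² − 6·q² = 25 − 24 = 1.
  The first convergent with p² − 6·q² = 1 gives the fundamental solution (x₁, y₁) = (5, 2).
Step 2: Apply the recurrence (x_{n+1}, y_{n+1}) = (x₁x_n + 6y₁y_n, x₁y_n + y₁x_n) repeatedly.
  From (x_1, y_1) = (5, 2): x_2 = 5·5 + 6·2·2 = 49; y_2 = 5·2 + 2·5 = 20.
  From (x_2, y_2) = (49, 20): x_3 = 5·49 + 6·2·20 = 485; y_3 = 5·20 + 2·49 = 198.
  From (x_3, y_3) = (485, 198): x_4 = 5·485 + 6·2·198 = 4801; y_4 = 5·198 + 2·485 = 1960.
  From (x_4, y_4) = (4801, 1960): x_5 = 5·4801 + 6·2·1960 = 47525; y_5 = 5·1960 + 2·4801 = 19402.
  From (x_5, y_5) = (47525, 19402): x_6 = 5·47525 + 6·2·19402 = 470449; y_6 = 5·19402 + 2·47525 = 192060.
  From (x_6, y_6) = (470449, 192060): x_7 = 5·470449 + 6·2·192060 = 4656965; y_7 = 5·192060 + 2·470449 = 1901198.
  From (x_7, y_7) = (4656965, 1901198): x_8 = 5·4656965 + 6·2·1901198 = 46099201; y_8 = 5·1901198 + 2·4656965 = 18819920.
Step 3: Verify x_8² - 6·y_8² = 2125136332838401 - 2125136332838400 = 1 (should be 1). ✓

(x_1, y_1) = (5, 2); (x_8, y_8) = (46099201, 18819920).


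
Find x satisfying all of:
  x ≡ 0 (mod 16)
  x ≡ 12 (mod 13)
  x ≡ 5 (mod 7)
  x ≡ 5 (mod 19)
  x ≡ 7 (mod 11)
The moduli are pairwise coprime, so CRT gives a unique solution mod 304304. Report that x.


Product of moduli M = 16 · 13 · 7 · 19 · 11 = 304304.
Merge one congruence at a time:
  Start: x ≡ 0 (mod 16).
  Combine with x ≡ 12 (mod 13); new modulus lcm = 208.
    Write x = 0 + 16·t and substitute into x ≡ 12 (mod 13): 16·t ≡ 12 − 0 = 12 (mod 13).
    Reduce coefficients mod 13: 3·t ≡ 12 (mod 13).
    The inverse of 3 mod 13 is 9 (since 3·9 = 27 = 2·13 + 1), so t ≡ 9·12 = 108 ≡ 4 (mod 13).
    Then x = 0 + 16·4 = 64, valid modulo lcm(16, 13) = 208: x ≡ 64 (mod 208).
  Combine with x ≡ 5 (mod 7); new modulus lcm = 1456.
    Write x = 64 + 208·t and substitute into x ≡ 5 (mod 7): 208·t ≡ 5 − 64 = -59 (mod 7).
    Reduce coefficients mod 7: 5·t ≡ 4 (mod 7).
    The inverse of 5 mod 7 is 3 (since 5·3 = 15 = 2·7 + 1), so t ≡ 3·4 = 12 ≡ 5 (mod 7).
    Then x = 64 + 208·5 = 1104, valid modulo lcm(208, 7) = 1456: x ≡ 1104 (mod 1456).
  Combine with x ≡ 5 (mod 19); new modulus lcm = 27664.
    Write x = 1104 + 1456·t and substitute into x ≡ 5 (mod 19): 1456·t ≡ 5 − 1104 = -1099 (mod 19).
    Reduce coefficients mod 19: 12·t ≡ 3 (mod 19).
    The inverse of 12 mod 19 is 8 (since 12·8 = 96 = 5·19 + 1), so t ≡ 8·3 = 24 ≡ 5 (mod 19).
    Then x = 1104 + 1456·5 = 8384, valid modulo lcm(1456, 19) = 27664: x ≡ 8384 (mod 27664).
  Combine with x ≡ 7 (mod 11); new modulus lcm = 304304.
    Write x = 8384 + 27664·t and substitute into x ≡ 7 (mod 11): 27664·t ≡ 7 − 8384 = -8377 (mod 11).
    Reduce coefficients mod 11: 10·t ≡ 5 (mod 11).
    The inverse of 10 mod 11 is 10 (since 10·10 = 100 = 9·11 + 1), so t ≡ 10·5 = 50 ≡ 6 (mod 11).
    Then x = 8384 + 27664·6 = 174368, valid modulo lcm(27664, 11) = 304304: x ≡ 174368 (mod 304304).
Verify against each original: 174368 mod 16 = 0, 174368 mod 13 = 12, 174368 mod 7 = 5, 174368 mod 19 = 5, 174368 mod 11 = 7.

x ≡ 174368 (mod 304304).


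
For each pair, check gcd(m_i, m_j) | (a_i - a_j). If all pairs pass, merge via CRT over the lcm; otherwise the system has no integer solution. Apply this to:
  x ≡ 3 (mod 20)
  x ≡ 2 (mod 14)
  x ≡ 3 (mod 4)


Moduli 20, 14, 4 are not pairwise coprime, so CRT works modulo lcm(m_i) when all pairwise compatibility conditions hold.
Pairwise compatibility: gcd(m_i, m_j) must divide a_i - a_j for every pair.
Merge one congruence at a time:
  Start: x ≡ 3 (mod 20).
  Combine with x ≡ 2 (mod 14): gcd(20, 14) = 2, and 2 - 3 = -1 is NOT divisible by 2.
    ⇒ system is inconsistent (no integer solution).

No solution (the system is inconsistent).


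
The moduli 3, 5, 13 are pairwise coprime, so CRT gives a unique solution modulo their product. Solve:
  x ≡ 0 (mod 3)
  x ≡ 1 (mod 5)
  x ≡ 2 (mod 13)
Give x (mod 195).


Moduli 3, 5, 13 are pairwise coprime; by CRT there is a unique solution modulo M = 3 · 5 · 13 = 195.
Solve pairwise, accumulating the modulus:
  Start with x ≡ 0 (mod 3).
  Combine with x ≡ 1 (mod 5): since gcd(3, 5) = 1, we get a unique residue mod 15.
    Write x = 0 + 3·t and substitute into x ≡ 1 (mod 5): 3·t ≡ 1 − 0 = 1 (mod 5).
    The inverse of 3 mod 5 is 2 (since 3·2 = 6 = 1·5 + 1), so t ≡ 2·1 = 2 ≡ 2 (mod 5).
    Then x = 0 + 3·2 = 6, valid modulo lcm(3, 5) = 15: x ≡ 6 (mod 15).
  Combine with x ≡ 2 (mod 13): since gcd(15, 13) = 1, we get a unique residue mod 195.
    Write x = 6 + 15·t and substitute into x ≡ 2 (mod 13): 15·t ≡ 2 − 6 = -4 (mod 13).
    Reduce coefficients mod 13: 2·t ≡ 9 (mod 13).
    The inverse of 2 mod 13 is 7 (since 2·7 = 14 = 1·13 + 1), so t ≡ 7·9 = 63 ≡ 11 (mod 13).
    Then x = 6 + 15·11 = 171, valid modulo lcm(15, 13) = 195: x ≡ 171 (mod 195).
Verify: 171 mod 3 = 0 ✓, 171 mod 5 = 1 ✓, 171 mod 13 = 2 ✓.

x ≡ 171 (mod 195).


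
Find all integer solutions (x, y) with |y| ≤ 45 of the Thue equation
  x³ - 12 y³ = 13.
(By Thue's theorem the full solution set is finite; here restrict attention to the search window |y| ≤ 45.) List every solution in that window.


The equation is x³ - 12y³ = 13. For fixed y, x³ = 12·y³ + 13, so a solution requires the RHS to be a perfect cube.
Strategy: iterate y from -45 to 45, compute RHS = 12·y³ + 13, and check whether it is a (positive or negative) perfect cube.
Check small values of y:
  y = 0: RHS = 13 is not a perfect cube.
  y = 1: RHS = 25 is not a perfect cube.
  y = -1: RHS = 1 = (1)³ ⇒ x = 1 works.
  y = 2: RHS = 109 is not a perfect cube.
  y = -2: RHS = -83 is not a perfect cube.
  y = 3: RHS = 337 is not a perfect cube.
  y = -3: RHS = -311 is not a perfect cube.
Continuing the search up to |y| = 45 finds no further solutions beyond those listed.
Collected solutions: (1, -1).

Solutions (with |y| ≤ 45): (1, -1).


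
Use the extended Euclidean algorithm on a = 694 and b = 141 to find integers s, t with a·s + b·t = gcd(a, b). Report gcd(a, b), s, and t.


Euclidean algorithm on (694, 141) — divide until remainder is 0:
  694 = 4 · 141 + 130
  141 = 1 · 130 + 11
  130 = 11 · 11 + 9
  11 = 1 · 9 + 2
  9 = 4 · 2 + 1
  2 = 2 · 1 + 0
gcd(694, 141) = 1.
Track Bezout coefficients alongside the remainders: start with r₀ = 694 = a·1 + b·0 (s = 1, t = 0) and r₁ = 141 = a·0 + b·1 (s = 0, t = 1); each new remainder r_{k+1} = r_{k-1} − q_k·r_k inherits s_{k+1} = s_{k-1} − q_k·s_k, t_{k+1} = t_{k-1} − q_k·t_k, so r_k = a·s_k + b·t_k at every step:
  q = 4: r = 130, s = 1 − 4·0 = 1, t = 0 − 4·1 = -4  (check: 694·1 + 141·(-4) = 130)
  q = 1: r = 11, s = 0 − 1·1 = -1, t = 1 − 1·(-4) = 5  (check: 694·(-1) + 141·5 = 11)
  q = 11: r = 9, s = 1 − 11·(-1) = 12, t = -4 − 11·5 = -59  (check: 694·12 + 141·(-59) = 9)
  q = 1: r = 2, s = -1 − 1·12 = -13, t = 5 − 1·(-59) = 64  (check: 694·(-13) + 141·64 = 2)
  q = 4: r = 1, s = 12 − 4·(-13) = 64, t = -59 − 4·64 = -315  (check: 694·64 + 141·(-315) = 1)
The row with r = 1 (the gcd) gives the Bezout coefficients s = 64, t = -315.
Result: 694 · (64) + 141 · (-315) = 1.

gcd(694, 141) = 1; s = 64, t = -315 (check: 694·64 + 141·(-315) = 1).


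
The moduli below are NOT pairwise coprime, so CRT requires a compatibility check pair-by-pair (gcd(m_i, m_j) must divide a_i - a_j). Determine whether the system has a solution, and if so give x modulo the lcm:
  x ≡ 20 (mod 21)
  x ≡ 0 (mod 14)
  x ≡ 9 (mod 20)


Moduli 21, 14, 20 are not pairwise coprime, so CRT works modulo lcm(m_i) when all pairwise compatibility conditions hold.
Pairwise compatibility: gcd(m_i, m_j) must divide a_i - a_j for every pair.
Merge one congruence at a time:
  Start: x ≡ 20 (mod 21).
  Combine with x ≡ 0 (mod 14): gcd(21, 14) = 7, and 0 - 20 = -20 is NOT divisible by 7.
    ⇒ system is inconsistent (no integer solution).

No solution (the system is inconsistent).


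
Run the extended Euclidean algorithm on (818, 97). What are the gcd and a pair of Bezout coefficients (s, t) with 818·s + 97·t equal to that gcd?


Euclidean algorithm on (818, 97) — divide until remainder is 0:
  818 = 8 · 97 + 42
  97 = 2 · 42 + 13
  42 = 3 · 13 + 3
  13 = 4 · 3 + 1
  3 = 3 · 1 + 0
gcd(818, 97) = 1.
Track Bezout coefficients alongside the remainders: start with r₀ = 818 = a·1 + b·0 (s = 1, t = 0) and r₁ = 97 = a·0 + b·1 (s = 0, t = 1); each new remainder r_{k+1} = r_{k-1} − q_k·r_k inherits s_{k+1} = s_{k-1} − q_k·s_k, t_{k+1} = t_{k-1} − q_k·t_k, so r_k = a·s_k + b·t_k at every step:
  q = 8: r = 42, s = 1 − 8·0 = 1, t = 0 − 8·1 = -8  (check: 818·1 + 97·(-8) = 42)
  q = 2: r = 13, s = 0 − 2·1 = -2, t = 1 − 2·(-8) = 17  (check: 818·(-2) + 97·17 = 13)
  q = 3: r = 3, s = 1 − 3·(-2) = 7, t = -8 − 3·17 = -59  (check: 818·7 + 97·(-59) = 3)
  q = 4: r = 1, s = -2 − 4·7 = -30, t = 17 − 4·(-59) = 253  (check: 818·(-30) + 97·253 = 1)
The row with r = 1 (the gcd) gives the Bezout coefficients s = -30, t = 253.
Result: 818 · (-30) + 97 · (253) = 1.

gcd(818, 97) = 1; s = -30, t = 253 (check: 818·(-30) + 97·253 = 1).


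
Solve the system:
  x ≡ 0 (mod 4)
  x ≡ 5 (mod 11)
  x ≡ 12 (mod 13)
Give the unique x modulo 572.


Moduli 4, 11, 13 are pairwise coprime; by CRT there is a unique solution modulo M = 4 · 11 · 13 = 572.
Solve pairwise, accumulating the modulus:
  Start with x ≡ 0 (mod 4).
  Combine with x ≡ 5 (mod 11): since gcd(4, 11) = 1, we get a unique residue mod 44.
    Write x = 0 + 4·t and substitute into x ≡ 5 (mod 11): 4·t ≡ 5 − 0 = 5 (mod 11).
    The inverse of 4 mod 11 is 3 (since 4·3 = 12 = 1·11 + 1), so t ≡ 3·5 = 15 ≡ 4 (mod 11).
    Then x = 0 + 4·4 = 16, valid modulo lcm(4, 11) = 44: x ≡ 16 (mod 44).
  Combine with x ≡ 12 (mod 13): since gcd(44, 13) = 1, we get a unique residue mod 572.
    Write x = 16 + 44·t and substitute into x ≡ 12 (mod 13): 44·t ≡ 12 − 16 = -4 (mod 13).
    Reduce coefficients mod 13: 5·t ≡ 9 (mod 13).
    The inverse of 5 mod 13 is 8 (since 5·8 = 40 = 3·13 + 1), so t ≡ 8·9 = 72 ≡ 7 (mod 13).
    Then x = 16 + 44·7 = 324, valid modulo lcm(44, 13) = 572: x ≡ 324 (mod 572).
Verify: 324 mod 4 = 0 ✓, 324 mod 11 = 5 ✓, 324 mod 13 = 12 ✓.

x ≡ 324 (mod 572).


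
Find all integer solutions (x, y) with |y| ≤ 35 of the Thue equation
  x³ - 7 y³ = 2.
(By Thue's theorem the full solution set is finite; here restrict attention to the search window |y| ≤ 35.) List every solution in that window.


The equation is x³ - 7y³ = 2. For fixed y, x³ = 7·y³ + 2, so a solution requires the RHS to be a perfect cube.
Strategy: iterate y from -35 to 35, compute RHS = 7·y³ + 2, and check whether it is a (positive or negative) perfect cube.
Check small values of y:
  y = 0: RHS = 2 is not a perfect cube.
  y = 1: RHS = 9 is not a perfect cube.
  y = -1: RHS = -5 is not a perfect cube.
  y = 2: RHS = 58 is not a perfect cube.
  y = -2: RHS = -54 is not a perfect cube.
  y = 3: RHS = 191 is not a perfect cube.
  y = -3: RHS = -187 is not a perfect cube.
Continuing the search up to |y| = 35 finds no solutions either.
No (x, y) in the scanned range satisfies the equation.

No integer solutions with |y| ≤ 35.


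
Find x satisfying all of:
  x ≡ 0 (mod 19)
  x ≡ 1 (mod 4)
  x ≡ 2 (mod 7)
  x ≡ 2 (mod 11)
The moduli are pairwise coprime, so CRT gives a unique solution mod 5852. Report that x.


Product of moduli M = 19 · 4 · 7 · 11 = 5852.
Merge one congruence at a time:
  Start: x ≡ 0 (mod 19).
  Combine with x ≡ 1 (mod 4); new modulus lcm = 76.
    Write x = 0 + 19·t and substitute into x ≡ 1 (mod 4): 19·t ≡ 1 − 0 = 1 (mod 4).
    Reduce coefficients mod 4: 3·t ≡ 1 (mod 4).
    The inverse of 3 mod 4 is 3 (since 3·3 = 9 = 2·4 + 1), so t ≡ 3·1 = 3 ≡ 3 (mod 4).
    Then x = 0 + 19·3 = 57, valid modulo lcm(19, 4) = 76: x ≡ 57 (mod 76).
  Combine with x ≡ 2 (mod 7); new modulus lcm = 532.
    Write x = 57 + 76·t and substitute into x ≡ 2 (mod 7): 76·t ≡ 2 − 57 = -55 (mod 7).
    Reduce coefficients mod 7: 6·t ≡ 1 (mod 7).
    The inverse of 6 mod 7 is 6 (since 6·6 = 36 = 5·7 + 1), so t ≡ 6·1 = 6 ≡ 6 (mod 7).
    Then x = 57 + 76·6 = 513, valid modulo lcm(76, 7) = 532: x ≡ 513 (mod 532).
  Combine with x ≡ 2 (mod 11); new modulus lcm = 5852.
    Write x = 513 + 532·t and substitute into x ≡ 2 (mod 11): 532·t ≡ 2 − 513 = -511 (mod 11).
    Reduce coefficients mod 11: 4·t ≡ 6 (mod 11).
    The inverse of 4 mod 11 is 3 (since 4·3 = 12 = 1·11 + 1), so t ≡ 3·6 = 18 ≡ 7 (mod 11).
    Then x = 513 + 532·7 = 4237, valid modulo lcm(532, 11) = 5852: x ≡ 4237 (mod 5852).
Verify against each original: 4237 mod 19 = 0, 4237 mod 4 = 1, 4237 mod 7 = 2, 4237 mod 11 = 2.

x ≡ 4237 (mod 5852).


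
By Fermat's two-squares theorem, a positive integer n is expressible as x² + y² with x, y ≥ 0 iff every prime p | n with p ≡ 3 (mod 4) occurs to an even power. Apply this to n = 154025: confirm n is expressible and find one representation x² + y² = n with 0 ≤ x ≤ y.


Step 1: Factor n = 154025 = 5^2 · 61 · 101.
Step 2: Check the mod-4 condition on each prime factor: 5 ≡ 1 (mod 4), exponent 2; 61 ≡ 1 (mod 4), exponent 1; 101 ≡ 1 (mod 4), exponent 1.
All primes ≡ 3 (mod 4) appear to even exponent (or don't appear), so by the two-squares theorem n IS expressible as a sum of two squares.
Step 3: Build a representation. Group n = k² · m with k = 5 and m = 61 · 101 = 6161 (a product of primes ≡ 1 (mod 4)); a representation of m scales to one of n via (k·x)² + (k·y)² = k²(x² + y²). Each prime p ≡ 1 (mod 4) is itself a sum of two squares; find a² by testing p − a² for a perfect square:
  61: 61 − 1² = 60, 61 − 2² = 57, 61 − 3² = 52, 61 − 4² = 45, 61 − 5² = 36 = 6² ⇒ 61 = 5² + 6².
  101: 101 − 1² = 100 = 10² ⇒ 101 = 1² + 10².
  Combine using the Brahmagupta–Fibonacci identity (a² + b²)(c² + d²) = (ac − bd)² + (ad + bc)² = (ac + bd)² + (ad − bc)²:
  61 · 101 = 6161: from (5² + 6²)(1² + 10²), take (5·1 − 6·10, 5·10 + 6·1) = (5 − 60, 50 + 6) = (-55, 56); dropping signs (only squares matter) gives (55, 56); check 55² + 56² = 3025 + 3136 = 6161 ✓.
  Scale by k = 5: (5·55, 5·56) = (275, 280).
Step 4: Order so x ≤ y and verify: 275² + 280² = 75625 + 78400 = 154025 = n. ✓

n = 154025 = 275² + 280² (one valid representation with x ≤ y).


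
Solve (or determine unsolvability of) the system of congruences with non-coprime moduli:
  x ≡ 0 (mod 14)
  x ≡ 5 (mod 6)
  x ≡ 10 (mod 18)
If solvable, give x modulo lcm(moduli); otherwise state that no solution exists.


Moduli 14, 6, 18 are not pairwise coprime, so CRT works modulo lcm(m_i) when all pairwise compatibility conditions hold.
Pairwise compatibility: gcd(m_i, m_j) must divide a_i - a_j for every pair.
Merge one congruence at a time:
  Start: x ≡ 0 (mod 14).
  Combine with x ≡ 5 (mod 6): gcd(14, 6) = 2, and 5 - 0 = 5 is NOT divisible by 2.
    ⇒ system is inconsistent (no integer solution).

No solution (the system is inconsistent).


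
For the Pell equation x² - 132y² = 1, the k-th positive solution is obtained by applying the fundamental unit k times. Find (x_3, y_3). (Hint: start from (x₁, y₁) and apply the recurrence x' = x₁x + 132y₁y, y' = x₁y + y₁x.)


Step 1: Find the fundamental solution (x₁, y₁) of x² - 132y² = 1.
  Expand √132 as a continued fraction. a₀ = ⌊√132⌋ = 11; iterate m_{k+1} = d_k·a_k − m_k, d_{k+1} = (132 − m_{k+1}²)/d_k, a_{k+1} = ⌊(a₀ + m_{k+1})/d_{k+1}⌋ (starting m₀ = 0, d₀ = 1), with convergents p_k = a_k·p_{k-1} + p_{k-2}, q_k = a_k·q_{k-1} + q_{k-2} (p₋₁ = 1, q₋₁ = 0):
  k = 0: a₀ = 11; p₀/q₀ = 11/1; p₀² − 132·q₀² = 121 − 132 = -11.
  k = 1: m = 11, d = 11, a = ⌊(11 + 11)/11⌋ = 2; p/q = (2·11 + 1)/(2·1 + 0) = 23/2; p² − 132·q² = 529 − 528 = 1.
  The first convergent with p² − 132·q² = 1 gives the fundamental solution (x₁, y₁) = (23, 2).
Step 2: Apply the recurrence (x_{n+1}, y_{n+1}) = (x₁x_n + 132y₁y_n, x₁y_n + y₁x_n) repeatedly.
  From (x_1, y_1) = (23, 2): x_2 = 23·23 + 132·2·2 = 1057; y_2 = 23·2 + 2·23 = 92.
  From (x_2, y_2) = (1057, 92): x_3 = 23·1057 + 132·2·92 = 48599; y_3 = 23·92 + 2·1057 = 4230.
Step 3: Verify x_3² - 132·y_3² = 2361862801 - 2361862800 = 1 (should be 1). ✓

(x_1, y_1) = (23, 2); (x_3, y_3) = (48599, 4230).


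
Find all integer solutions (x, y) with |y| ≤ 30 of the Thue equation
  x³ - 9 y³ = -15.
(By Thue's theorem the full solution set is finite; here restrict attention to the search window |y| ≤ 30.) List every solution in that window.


The equation is x³ - 9y³ = -15. For fixed y, x³ = 9·y³ − 15, so a solution requires the RHS to be a perfect cube.
Strategy: iterate y from -30 to 30, compute RHS = 9·y³ − 15, and check whether it is a (positive or negative) perfect cube.
Check small values of y:
  y = 0: RHS = -15 is not a perfect cube.
  y = 1: RHS = -6 is not a perfect cube.
  y = -1: RHS = -24 is not a perfect cube.
  y = 2: RHS = 57 is not a perfect cube.
  y = -2: RHS = -87 is not a perfect cube.
  y = 3: RHS = 228 is not a perfect cube.
  y = -3: RHS = -258 is not a perfect cube.
Continuing the search up to |y| = 30 finds no solutions either.
No (x, y) in the scanned range satisfies the equation.

No integer solutions with |y| ≤ 30.


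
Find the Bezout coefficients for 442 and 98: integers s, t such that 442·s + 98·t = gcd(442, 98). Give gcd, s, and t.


Euclidean algorithm on (442, 98) — divide until remainder is 0:
  442 = 4 · 98 + 50
  98 = 1 · 50 + 48
  50 = 1 · 48 + 2
  48 = 24 · 2 + 0
gcd(442, 98) = 2.
Track Bezout coefficients alongside the remainders: start with r₀ = 442 = a·1 + b·0 (s = 1, t = 0) and r₁ = 98 = a·0 + b·1 (s = 0, t = 1); each new remainder r_{k+1} = r_{k-1} − q_k·r_k inherits s_{k+1} = s_{k-1} − q_k·s_k, t_{k+1} = t_{k-1} − q_k·t_k, so r_k = a·s_k + b·t_k at every step:
  q = 4: r = 50, s = 1 − 4·0 = 1, t = 0 − 4·1 = -4  (check: 442·1 + 98·(-4) = 50)
  q = 1: r = 48, s = 0 − 1·1 = -1, t = 1 − 1·(-4) = 5  (check: 442·(-1) + 98·5 = 48)
  q = 1: r = 2, s = 1 − 1·(-1) = 2, t = -4 − 1·5 = -9  (check: 442·2 + 98·(-9) = 2)
The row with r = 2 (the gcd) gives the Bezout coefficients s = 2, t = -9.
Result: 442 · (2) + 98 · (-9) = 2.

gcd(442, 98) = 2; s = 2, t = -9 (check: 442·2 + 98·(-9) = 2).


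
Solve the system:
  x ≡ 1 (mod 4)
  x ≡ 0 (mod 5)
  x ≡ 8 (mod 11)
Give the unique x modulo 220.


Moduli 4, 5, 11 are pairwise coprime; by CRT there is a unique solution modulo M = 4 · 5 · 11 = 220.
Solve pairwise, accumulating the modulus:
  Start with x ≡ 1 (mod 4).
  Combine with x ≡ 0 (mod 5): since gcd(4, 5) = 1, we get a unique residue mod 20.
    Write x = 1 + 4·t and substitute into x ≡ 0 (mod 5): 4·t ≡ 0 − 1 = -1 (mod 5).
    Reduce coefficients mod 5: 4·t ≡ 4 (mod 5).
    The inverse of 4 mod 5 is 4 (since 4·4 = 16 = 3·5 + 1), so t ≡ 4·4 = 16 ≡ 1 (mod 5).
    Then x = 1 + 4·1 = 5, valid modulo lcm(4, 5) = 20: x ≡ 5 (mod 20).
  Combine with x ≡ 8 (mod 11): since gcd(20, 11) = 1, we get a unique residue mod 220.
    Write x = 5 + 20·t and substitute into x ≡ 8 (mod 11): 20·t ≡ 8 − 5 = 3 (mod 11).
    Reduce coefficients mod 11: 9·t ≡ 3 (mod 11).
    The inverse of 9 mod 11 is 5 (since 9·5 = 45 = 4·11 + 1), so t ≡ 5·3 = 15 ≡ 4 (mod 11).
    Then x = 5 + 20·4 = 85, valid modulo lcm(20, 11) = 220: x ≡ 85 (mod 220).
Verify: 85 mod 4 = 1 ✓, 85 mod 5 = 0 ✓, 85 mod 11 = 8 ✓.

x ≡ 85 (mod 220).


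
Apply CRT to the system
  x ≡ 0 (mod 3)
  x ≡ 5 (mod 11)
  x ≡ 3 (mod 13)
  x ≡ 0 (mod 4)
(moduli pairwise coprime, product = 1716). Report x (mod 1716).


Product of moduli M = 3 · 11 · 13 · 4 = 1716.
Merge one congruence at a time:
  Start: x ≡ 0 (mod 3).
  Combine with x ≡ 5 (mod 11); new modulus lcm = 33.
    Write x = 0 + 3·t and substitute into x ≡ 5 (mod 11): 3·t ≡ 5 − 0 = 5 (mod 11).
    The inverse of 3 mod 11 is 4 (since 3·4 = 12 = 1·11 + 1), so t ≡ 4·5 = 20 ≡ 9 (mod 11).
    Then x = 0 + 3·9 = 27, valid modulo lcm(3, 11) = 33: x ≡ 27 (mod 33).
  Combine with x ≡ 3 (mod 13); new modulus lcm = 429.
    Write x = 27 + 33·t and substitute into x ≡ 3 (mod 13): 33·t ≡ 3 − 27 = -24 (mod 13).
    Reduce coefficients mod 13: 7·t ≡ 2 (mod 13).
    The inverse of 7 mod 13 is 2 (since 7·2 = 14 = 1·13 + 1), so t ≡ 2·2 = 4 ≡ 4 (mod 13).
    Then x = 27 + 33·4 = 159, valid modulo lcm(33, 13) = 429: x ≡ 159 (mod 429).
  Combine with x ≡ 0 (mod 4); new modulus lcm = 1716.
    Write x = 159 + 429·t and substitute into x ≡ 0 (mod 4): 429·t ≡ 0 − 159 = -159 (mod 4).
    Reduce coefficients mod 4: 1·t ≡ 1 (mod 4).
    So t ≡ 1 (mod 4).
    Then x = 159 + 429·1 = 588, valid modulo lcm(429, 4) = 1716: x ≡ 588 (mod 1716).
Verify against each original: 588 mod 3 = 0, 588 mod 11 = 5, 588 mod 13 = 3, 588 mod 4 = 0.

x ≡ 588 (mod 1716).


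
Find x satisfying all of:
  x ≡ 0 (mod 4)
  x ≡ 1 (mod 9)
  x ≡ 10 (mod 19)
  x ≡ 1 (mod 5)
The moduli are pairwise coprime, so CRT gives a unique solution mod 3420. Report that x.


Product of moduli M = 4 · 9 · 19 · 5 = 3420.
Merge one congruence at a time:
  Start: x ≡ 0 (mod 4).
  Combine with x ≡ 1 (mod 9); new modulus lcm = 36.
    Write x = 0 + 4·t and substitute into x ≡ 1 (mod 9): 4·t ≡ 1 − 0 = 1 (mod 9).
    The inverse of 4 mod 9 is 7 (since 4·7 = 28 = 3·9 + 1), so t ≡ 7·1 = 7 ≡ 7 (mod 9).
    Then x = 0 + 4·7 = 28, valid modulo lcm(4, 9) = 36: x ≡ 28 (mod 36).
  Combine with x ≡ 10 (mod 19); new modulus lcm = 684.
    Write x = 28 + 36·t and substitute into x ≡ 10 (mod 19): 36·t ≡ 10 − 28 = -18 (mod 19).
    Reduce coefficients mod 19: 17·t ≡ 1 (mod 19).
    The inverse of 17 mod 19 is 9 (since 17·9 = 153 = 8·19 + 1), so t ≡ 9·1 = 9 ≡ 9 (mod 19).
    Then x = 28 + 36·9 = 352, valid modulo lcm(36, 19) = 684: x ≡ 352 (mod 684).
  Combine with x ≡ 1 (mod 5); new modulus lcm = 3420.
    Write x = 352 + 684·t and substitute into x ≡ 1 (mod 5): 684·t ≡ 1 − 352 = -351 (mod 5).
    Reduce coefficients mod 5: 4·t ≡ 4 (mod 5).
    The inverse of 4 mod 5 is 4 (since 4·4 = 16 = 3·5 + 1), so t ≡ 4·4 = 16 ≡ 1 (mod 5).
    Then x = 352 + 684·1 = 1036, valid modulo lcm(684, 5) = 3420: x ≡ 1036 (mod 3420).
Verify against each original: 1036 mod 4 = 0, 1036 mod 9 = 1, 1036 mod 19 = 10, 1036 mod 5 = 1.

x ≡ 1036 (mod 3420).


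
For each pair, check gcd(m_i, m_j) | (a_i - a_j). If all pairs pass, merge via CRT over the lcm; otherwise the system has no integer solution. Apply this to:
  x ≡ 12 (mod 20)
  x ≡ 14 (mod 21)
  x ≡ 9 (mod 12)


Moduli 20, 21, 12 are not pairwise coprime, so CRT works modulo lcm(m_i) when all pairwise compatibility conditions hold.
Pairwise compatibility: gcd(m_i, m_j) must divide a_i - a_j for every pair.
Merge one congruence at a time:
  Start: x ≡ 12 (mod 20).
  Combine with x ≡ 14 (mod 21): gcd(20, 21) = 1; 14 - 12 = 2, which IS divisible by 1, so compatible.
    Write x = 12 + 20·t and substitute into x ≡ 14 (mod 21): 20·t ≡ 14 − 12 = 2 (mod 21).
    The inverse of 20 mod 21 is 20 (since 20·20 = 400 = 19·21 + 1), so t ≡ 20·2 = 40 ≡ 19 (mod 21).
    Then x = 12 + 20·19 = 392, valid modulo lcm(20, 21) = 420: x ≡ 392 (mod 420).
  Combine with x ≡ 9 (mod 12): gcd(420, 12) = 12, and 9 - 392 = -383 is NOT divisible by 12.
    ⇒ system is inconsistent (no integer solution).

No solution (the system is inconsistent).


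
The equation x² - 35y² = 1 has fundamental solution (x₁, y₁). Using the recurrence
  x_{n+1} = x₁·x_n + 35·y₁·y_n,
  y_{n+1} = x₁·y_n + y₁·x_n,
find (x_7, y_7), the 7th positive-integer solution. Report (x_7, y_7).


Step 1: Find the fundamental solution (x₁, y₁) of x² - 35y² = 1.
  Expand √35 as a continued fraction. a₀ = ⌊√35⌋ = 5; iterate m_{k+1} = d_k·a_k − m_k, d_{k+1} = (35 − m_{k+1}²)/d_k, a_{k+1} = ⌊(a₀ + m_{k+1})/d_{k+1}⌋ (starting m₀ = 0, d₀ = 1), with convergents p_k = a_k·p_{k-1} + p_{k-2}, q_k = a_k·q_{k-1} + q_{k-2} (p₋₁ = 1, q₋₁ = 0):
  k = 0: a₀ = 5; p₀/q₀ = 5/1; p₀² − 35·q₀² = 25 − 35 = -10.
  k = 1: m = 5, d = 10, a = ⌊(5 + 5)/10⌋ = 1; p/q = (1·5 + 1)/(1·1 + 0) = 6/1; p² − 35·q² = 36 − 35 = 1.
  The first convergent with p² − 35·q² = 1 gives the fundamental solution (x₁, y₁) = (6, 1).
Step 2: Apply the recurrence (x_{n+1}, y_{n+1}) = (x₁x_n + 35y₁y_n, x₁y_n + y₁x_n) repeatedly.
  From (x_1, y_1) = (6, 1): x_2 = 6·6 + 35·1·1 = 71; y_2 = 6·1 + 1·6 = 12.
  From (x_2, y_2) = (71, 12): x_3 = 6·71 + 35·1·12 = 846; y_3 = 6·12 + 1·71 = 143.
  From (x_3, y_3) = (846, 143): x_4 = 6·846 + 35·1·143 = 10081; y_4 = 6·143 + 1·846 = 1704.
  From (x_4, y_4) = (10081, 1704): x_5 = 6·10081 + 35·1·1704 = 120126; y_5 = 6·1704 + 1·10081 = 20305.
  From (x_5, y_5) = (120126, 20305): x_6 = 6·120126 + 35·1·20305 = 1431431; y_6 = 6·20305 + 1·120126 = 241956.
  From (x_6, y_6) = (1431431, 241956): x_7 = 6·1431431 + 35·1·241956 = 17057046; y_7 = 6·241956 + 1·1431431 = 2883167.
Step 3: Verify x_7² - 35·y_7² = 290942818246116 - 290942818246115 = 1 (should be 1). ✓

(x_1, y_1) = (6, 1); (x_7, y_7) = (17057046, 2883167).


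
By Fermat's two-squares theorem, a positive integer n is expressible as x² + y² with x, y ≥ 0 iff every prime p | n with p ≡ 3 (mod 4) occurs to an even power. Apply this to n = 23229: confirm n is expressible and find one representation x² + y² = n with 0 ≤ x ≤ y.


Step 1: Factor n = 23229 = 3^2 · 29 · 89.
Step 2: Check the mod-4 condition on each prime factor: 3 ≡ 3 (mod 4), exponent 2 (must be even); 29 ≡ 1 (mod 4), exponent 1; 89 ≡ 1 (mod 4), exponent 1.
All primes ≡ 3 (mod 4) appear to even exponent (or don't appear), so by the two-squares theorem n IS expressible as a sum of two squares.
Step 3: Build a representation. Group n = k² · m with k = 3 and m = 29 · 89 = 2581 (a product of primes ≡ 1 (mod 4)); a representation of m scales to one of n via (k·x)² + (k·y)² = k²(x² + y²). Each prime p ≡ 1 (mod 4) is itself a sum of two squares; find a² by testing p − a² for a perfect square:
  29: 29 − 1² = 28, 29 − 2² = 25 = 5² ⇒ 29 = 2² + 5².
  89: 89 − 1² = 88, 89 − 2² = 85, 89 − 3² = 80, 89 − 4² = 73, 89 − 5² = 64 = 8² ⇒ 89 = 5² + 8².
  Combine using the Brahmagupta–Fibonacci identity (a² + b²)(c² + d²) = (ac − bd)² + (ad + bc)² = (ac + bd)² + (ad − bc)²:
  29 · 89 = 2581: from (2² + 5²)(5² + 8²), take (2·5 − 5·8, 2·8 + 5·5) = (10 − 40, 16 + 25) = (-30, 41); dropping signs (only squares matter) gives (30, 41); check 30² + 41² = 900 + 1681 = 2581 ✓.
  Scale by k = 3: (3·30, 3·41) = (90, 123).
Step 4: Order so x ≤ y and verify: 90² + 123² = 8100 + 15129 = 23229 = n. ✓

n = 23229 = 90² + 123² (one valid representation with x ≤ y).


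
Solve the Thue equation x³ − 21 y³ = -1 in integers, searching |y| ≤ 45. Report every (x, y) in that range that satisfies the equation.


The equation is x³ - 21y³ = -1. For fixed y, x³ = 21·y³ − 1, so a solution requires the RHS to be a perfect cube.
Strategy: iterate y from -45 to 45, compute RHS = 21·y³ − 1, and check whether it is a (positive or negative) perfect cube.
Check small values of y:
  y = 0: RHS = -1 = (-1)³ ⇒ x = -1 works.
  y = 1: RHS = 20 is not a perfect cube.
  y = -1: RHS = -22 is not a perfect cube.
  y = 2: RHS = 167 is not a perfect cube.
  y = -2: RHS = -169 is not a perfect cube.
  y = 3: RHS = 566 is not a perfect cube.
  y = -3: RHS = -568 is not a perfect cube.
Continuing the search up to |y| = 45 finds no further solutions beyond those listed.
Collected solutions: (-1, 0).

Solutions (with |y| ≤ 45): (-1, 0).


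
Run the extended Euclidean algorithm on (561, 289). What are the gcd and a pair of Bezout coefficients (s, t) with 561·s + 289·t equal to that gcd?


Euclidean algorithm on (561, 289) — divide until remainder is 0:
  561 = 1 · 289 + 272
  289 = 1 · 272 + 17
  272 = 16 · 17 + 0
gcd(561, 289) = 17.
Track Bezout coefficients alongside the remainders: start with r₀ = 561 = a·1 + b·0 (s = 1, t = 0) and r₁ = 289 = a·0 + b·1 (s = 0, t = 1); each new remainder r_{k+1} = r_{k-1} − q_k·r_k inherits s_{k+1} = s_{k-1} − q_k·s_k, t_{k+1} = t_{k-1} − q_k·t_k, so r_k = a·s_k + b·t_k at every step:
  q = 1: r = 272, s = 1 − 1·0 = 1, t = 0 − 1·1 = -1  (check: 561·1 + 289·(-1) = 272)
  q = 1: r = 17, s = 0 − 1·1 = -1, t = 1 − 1·(-1) = 2  (check: 561·(-1) + 289·2 = 17)
The row with r = 17 (the gcd) gives the Bezout coefficients s = -1, t = 2.
Result: 561 · (-1) + 289 · (2) = 17.

gcd(561, 289) = 17; s = -1, t = 2 (check: 561·(-1) + 289·2 = 17).


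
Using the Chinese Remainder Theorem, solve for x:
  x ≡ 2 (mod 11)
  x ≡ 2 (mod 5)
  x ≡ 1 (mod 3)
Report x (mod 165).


Moduli 11, 5, 3 are pairwise coprime; by CRT there is a unique solution modulo M = 11 · 5 · 3 = 165.
Solve pairwise, accumulating the modulus:
  Start with x ≡ 2 (mod 11).
  Combine with x ≡ 2 (mod 5): since gcd(11, 5) = 1, we get a unique residue mod 55.
    Write x = 2 + 11·t and substitute into x ≡ 2 (mod 5): 11·t ≡ 2 − 2 = 0 (mod 5).
    Reduce coefficients mod 5: 1·t ≡ 0 (mod 5).
    So t ≡ 0 (mod 5).
    Then x = 2 + 11·0 = 2, valid modulo lcm(11, 5) = 55: x ≡ 2 (mod 55).
  Combine with x ≡ 1 (mod 3): since gcd(55, 3) = 1, we get a unique residue mod 165.
    Write x = 2 + 55·t and substitute into x ≡ 1 (mod 3): 55·t ≡ 1 − 2 = -1 (mod 3).
    Reduce coefficients mod 3: 1·t ≡ 2 (mod 3).
    So t ≡ 2 (mod 3).
    Then x = 2 + 55·2 = 112, valid modulo lcm(55, 3) = 165: x ≡ 112 (mod 165).
Verify: 112 mod 11 = 2 ✓, 112 mod 5 = 2 ✓, 112 mod 3 = 1 ✓.

x ≡ 112 (mod 165).


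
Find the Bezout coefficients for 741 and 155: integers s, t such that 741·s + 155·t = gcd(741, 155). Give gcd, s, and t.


Euclidean algorithm on (741, 155) — divide until remainder is 0:
  741 = 4 · 155 + 121
  155 = 1 · 121 + 34
  121 = 3 · 34 + 19
  34 = 1 · 19 + 15
  19 = 1 · 15 + 4
  15 = 3 · 4 + 3
  4 = 1 · 3 + 1
  3 = 3 · 1 + 0
gcd(741, 155) = 1.
Track Bezout coefficients alongside the remainders: start with r₀ = 741 = a·1 + b·0 (s = 1, t = 0) and r₁ = 155 = a·0 + b·1 (s = 0, t = 1); each new remainder r_{k+1} = r_{k-1} − q_k·r_k inherits s_{k+1} = s_{k-1} − q_k·s_k, t_{k+1} = t_{k-1} − q_k·t_k, so r_k = a·s_k + b·t_k at every step:
  q = 4: r = 121, s = 1 − 4·0 = 1, t = 0 − 4·1 = -4  (check: 741·1 + 155·(-4) = 121)
  q = 1: r = 34, s = 0 − 1·1 = -1, t = 1 − 1·(-4) = 5  (check: 741·(-1) + 155·5 = 34)
  q = 3: r = 19, s = 1 − 3·(-1) = 4, t = -4 − 3·5 = -19  (check: 741·4 + 155·(-19) = 19)
  q = 1: r = 15, s = -1 − 1·4 = -5, t = 5 − 1·(-19) = 24  (check: 741·(-5) + 155·24 = 15)
  q = 1: r = 4, s = 4 − 1·(-5) = 9, t = -19 − 1·24 = -43  (check: 741·9 + 155·(-43) = 4)
  q = 3: r = 3, s = -5 − 3·9 = -32, t = 24 − 3·(-43) = 153  (check: 741·(-32) + 155·153 = 3)
  q = 1: r = 1, s = 9 − 1·(-32) = 41, t = -43 − 1·153 = -196  (check: 741·41 + 155·(-196) = 1)
The row with r = 1 (the gcd) gives the Bezout coefficients s = 41, t = -196.
Result: 741 · (41) + 155 · (-196) = 1.

gcd(741, 155) = 1; s = 41, t = -196 (check: 741·41 + 155·(-196) = 1).


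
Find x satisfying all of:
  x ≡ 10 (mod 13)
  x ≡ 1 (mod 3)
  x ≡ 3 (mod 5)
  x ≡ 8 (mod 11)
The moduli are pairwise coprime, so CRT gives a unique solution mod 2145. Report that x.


Product of moduli M = 13 · 3 · 5 · 11 = 2145.
Merge one congruence at a time:
  Start: x ≡ 10 (mod 13).
  Combine with x ≡ 1 (mod 3); new modulus lcm = 39.
    Write x = 10 + 13·t and substitute into x ≡ 1 (mod 3): 13·t ≡ 1 − 10 = -9 (mod 3).
    Reduce coefficients mod 3: 1·t ≡ 0 (mod 3).
    So t ≡ 0 (mod 3).
    Then x = 10 + 13·0 = 10, valid modulo lcm(13, 3) = 39: x ≡ 10 (mod 39).
  Combine with x ≡ 3 (mod 5); new modulus lcm = 195.
    Write x = 10 + 39·t and substitute into x ≡ 3 (mod 5): 39·t ≡ 3 − 10 = -7 (mod 5).
    Reduce coefficients mod 5: 4·t ≡ 3 (mod 5).
    The inverse of 4 mod 5 is 4 (since 4·4 = 16 = 3·5 + 1), so t ≡ 4·3 = 12 ≡ 2 (mod 5).
    Then x = 10 + 39·2 = 88, valid modulo lcm(39, 5) = 195: x ≡ 88 (mod 195).
  Combine with x ≡ 8 (mod 11); new modulus lcm = 2145.
    Write x = 88 + 195·t and substitute into x ≡ 8 (mod 11): 195·t ≡ 8 − 88 = -80 (mod 11).
    Reduce coefficients mod 11: 8·t ≡ 8 (mod 11).
    The inverse of 8 mod 11 is 7 (since 8·7 = 56 = 5·11 + 1), so t ≡ 7·8 = 56 ≡ 1 (mod 11).
    Then x = 88 + 195·1 = 283, valid modulo lcm(195, 11) = 2145: x ≡ 283 (mod 2145).
Verify against each original: 283 mod 13 = 10, 283 mod 3 = 1, 283 mod 5 = 3, 283 mod 11 = 8.

x ≡ 283 (mod 2145).


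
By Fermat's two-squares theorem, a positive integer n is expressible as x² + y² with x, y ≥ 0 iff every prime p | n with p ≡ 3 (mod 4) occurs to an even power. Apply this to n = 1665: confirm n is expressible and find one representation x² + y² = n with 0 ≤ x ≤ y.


Step 1: Factor n = 1665 = 3^2 · 5 · 37.
Step 2: Check the mod-4 condition on each prime factor: 3 ≡ 3 (mod 4), exponent 2 (must be even); 5 ≡ 1 (mod 4), exponent 1; 37 ≡ 1 (mod 4), exponent 1.
All primes ≡ 3 (mod 4) appear to even exponent (or don't appear), so by the two-squares theorem n IS expressible as a sum of two squares.
Step 3: Build a representation. Group n = k² · m with k = 3 and m = 5 · 37 = 185 (a product of primes ≡ 1 (mod 4)); a representation of m scales to one of n via (k·x)² + (k·y)² = k²(x² + y²). Each prime p ≡ 1 (mod 4) is itself a sum of two squares; find a² by testing p − a² for a perfect square:
  5: 5 − 1² = 4 = 2² ⇒ 5 = 1² + 2².
  37: 37 − 1² = 36 = 6² ⇒ 37 = 1² + 6².
  Combine using the Brahmagupta–Fibonacci identity (a² + b²)(c² + d²) = (ac − bd)² + (ad + bc)² = (ac + bd)² + (ad − bc)²:
  5 · 37 = 185: from (1² + 2²)(1² + 6²), take (1·1 − 2·6, 1·6 + 2·1) = (1 − 12, 6 + 2) = (-11, 8); dropping signs (only squares matter) gives (11, 8); check 11² + 8² = 121 + 64 = 185 ✓.
  Scale by k = 3: (3·11, 3·8) = (33, 24).
Step 4: Order so x ≤ y and verify: 24² + 33² = 576 + 1089 = 1665 = n. ✓

n = 1665 = 24² + 33² (one valid representation with x ≤ y).


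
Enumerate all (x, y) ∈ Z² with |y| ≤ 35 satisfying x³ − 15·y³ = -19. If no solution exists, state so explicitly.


The equation is x³ - 15y³ = -19. For fixed y, x³ = 15·y³ − 19, so a solution requires the RHS to be a perfect cube.
Strategy: iterate y from -35 to 35, compute RHS = 15·y³ − 19, and check whether it is a (positive or negative) perfect cube.
Check small values of y:
  y = 0: RHS = -19 is not a perfect cube.
  y = 1: RHS = -4 is not a perfect cube.
  y = -1: RHS = -34 is not a perfect cube.
  y = 2: RHS = 101 is not a perfect cube.
  y = -2: RHS = -139 is not a perfect cube.
  y = 3: RHS = 386 is not a perfect cube.
  y = -3: RHS = -424 is not a perfect cube.
Continuing the search up to |y| = 35 finds no solutions either.
No (x, y) in the scanned range satisfies the equation.

No integer solutions with |y| ≤ 35.


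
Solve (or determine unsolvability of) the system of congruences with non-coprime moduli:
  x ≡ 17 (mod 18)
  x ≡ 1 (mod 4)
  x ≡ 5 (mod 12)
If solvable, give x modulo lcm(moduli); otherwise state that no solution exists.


Moduli 18, 4, 12 are not pairwise coprime, so CRT works modulo lcm(m_i) when all pairwise compatibility conditions hold.
Pairwise compatibility: gcd(m_i, m_j) must divide a_i - a_j for every pair.
Merge one congruence at a time:
  Start: x ≡ 17 (mod 18).
  Combine with x ≡ 1 (mod 4): gcd(18, 4) = 2; 1 - 17 = -16, which IS divisible by 2, so compatible.
    Write x = 17 + 18·t and substitute into x ≡ 1 (mod 4): 18·t ≡ 1 − 17 = -16 (mod 4).
    Divide the congruence (and modulus) by g = 2: 9·t ≡ -8 (mod 2).
    Reduce coefficients mod 2: 1·t ≡ 0 (mod 2).
    So t ≡ 0 (mod 2).
    Then x = 17 + 18·0 = 17, valid modulo lcm(18, 4) = 36: x ≡ 17 (mod 36).
  Combine with x ≡ 5 (mod 12): gcd(36, 12) = 12; 5 - 17 = -12, which IS divisible by 12, so compatible.
    Write x = 17 + 36·t and substitute into x ≡ 5 (mod 12): 36·t ≡ 5 − 17 = -12 (mod 12).
    Divide the congruence (and modulus) by g = 12: 3·t ≡ -1 (mod 1).
    Modulo 1 every t works; take t = 0.
    Then x = 17 + 36·0 = 17, valid modulo lcm(36, 12) = 36: x ≡ 17 (mod 36).
Verify: 17 mod 18 = 17, 17 mod 4 = 1, 17 mod 12 = 5.

x ≡ 17 (mod 36).
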